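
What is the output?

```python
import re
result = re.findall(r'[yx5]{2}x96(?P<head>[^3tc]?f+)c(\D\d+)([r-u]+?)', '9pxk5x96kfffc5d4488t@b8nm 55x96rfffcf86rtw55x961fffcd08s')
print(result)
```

[('rfff', 'f86', 'r'), ('1fff', 'd08', 's')]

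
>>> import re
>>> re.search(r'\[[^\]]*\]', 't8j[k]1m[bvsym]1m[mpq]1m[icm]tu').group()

'[k]'

`search` walks the string left to right and returns the first match it finds.
The match spans [3:6] → '[k]'.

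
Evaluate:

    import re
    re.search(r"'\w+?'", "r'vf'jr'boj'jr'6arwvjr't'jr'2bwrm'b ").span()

(1, 5)

The match spans [1:5] → "'vf'".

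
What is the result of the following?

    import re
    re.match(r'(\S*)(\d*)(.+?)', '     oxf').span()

(0, 1)

The pattern matches zero or more of a non-whitespace character (captured); then zero or more of a digit (captured); then one or more of any character (lazy) (captured).
Because the quantifier is non-greedy, it stops expanding at the earliest point where the rest of the pattern can succeed.
With `match`, the pattern is implicitly anchored at the beginning.
The match spans [0:1] → ' '.
Captured: group 1 = '', group 2 = '', group 3 = ' '.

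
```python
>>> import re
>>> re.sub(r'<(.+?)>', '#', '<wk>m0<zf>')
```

'#m0#'

A non-greedy quantifier consumes as few characters as it can — just enough that the remainder of the pattern still matches from where it stops; whatever follows it matches normally.
`sub` substitutes '#' at each match site.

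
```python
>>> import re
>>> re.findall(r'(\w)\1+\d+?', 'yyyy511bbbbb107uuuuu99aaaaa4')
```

The backreference `\1` re-matches whatever the first group consumed, character for character.
Matches: at [0:5] match 'yyyy5', group 1 = 'y'; at [7:13] match 'bbbbb1', group 1 = 'b'; at [15:21] match 'uuuuu9', group 1 = 'u'; at [22:28] match 'aaaaa4', group 1 = 'a'.
With a single group, `findall` returns only what that group captured — 4 items.

['y', 'b', 'u', 'a']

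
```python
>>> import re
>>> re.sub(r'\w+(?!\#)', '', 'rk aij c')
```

A negative assertion filters positions out without eating any characters.
Each match is replaced by ''.

'  '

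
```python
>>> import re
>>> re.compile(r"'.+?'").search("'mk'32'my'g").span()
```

The `?` after the quantifier makes it lazy — it takes as little as possible before letting the rest of the pattern try.
The match spans [0:4] → "'mk'".

(0, 4)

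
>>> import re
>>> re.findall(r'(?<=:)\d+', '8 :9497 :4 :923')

['9497', '4', '923']

The `(?=…)`/`(?<=…)` assertion just peeks at neighbouring text; it doesn't advance the match position.
`findall` yields the raw match text (3 of them) because the pattern has no groups.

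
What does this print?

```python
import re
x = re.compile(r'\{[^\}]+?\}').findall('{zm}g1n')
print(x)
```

['{zm}']

Since nothing is captured, `findall` lists the 1 matched substring directly.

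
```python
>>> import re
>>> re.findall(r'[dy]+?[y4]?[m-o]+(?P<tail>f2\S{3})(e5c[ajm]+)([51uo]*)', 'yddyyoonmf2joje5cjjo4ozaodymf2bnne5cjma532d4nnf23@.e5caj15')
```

[('f2joj', 'e5cjj', 'o'), ('f2bnn', 'e5cjma', '5'), ('f23@.', 'e5caj', '15')]

This matches one or more of one of [dy] (lazy), then optionally one of [y4]; then one or more of a character in [m-o]; then the literal 'f2', then exactly 3 of a non-whitespace character (captured as 'tail'); then the literal 'e5c', then one or more of one of [ajm] (captured); then zero or more of one of [51uo] (captured).
Walking the string: at [0:20] match 'yddyyoonmf2joje5cjjo', groups = ('f2joj', 'e5cjj', 'o'); at [25:40] match 'dymf2bnne5cjma5', groups = ('f2bnn', 'e5cjma', '5'); at [42:58] match 'd4nnf23@.e5caj15', groups = ('f23@.', 'e5caj', '15').
With 3 capturing groups, `findall` returns a 3-tuple per match.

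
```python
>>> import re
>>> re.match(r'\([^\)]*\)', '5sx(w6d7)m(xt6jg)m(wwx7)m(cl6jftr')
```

`match` is anchored at position 0; if the pattern doesn't fit there, it returns None.
Here the string doesn't start with a match, so the call returns None.

None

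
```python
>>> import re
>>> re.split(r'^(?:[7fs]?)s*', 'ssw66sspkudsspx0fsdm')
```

['', 'w66sspkudsspx0fsdm']

The pattern matches anchored at the start of the string; then optionally one of [7fs] (non-capturing group); then zero or more of a literal 's'.
`split` removes every match and returns the 2 fragments in between.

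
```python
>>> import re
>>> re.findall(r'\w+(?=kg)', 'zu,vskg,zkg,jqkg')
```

Lookahead/lookbehind check context without consuming it, so the matched span excludes the asserted characters.
With no groups in the pattern, `findall` gives back each whole match — 3 here.

['vs', 'z', 'jq']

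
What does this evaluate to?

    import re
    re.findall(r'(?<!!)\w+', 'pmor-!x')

['pmor']

A negative assertion filters positions out without eating any characters.
`findall` yields the raw match text (1 of them) because the pattern has no groups.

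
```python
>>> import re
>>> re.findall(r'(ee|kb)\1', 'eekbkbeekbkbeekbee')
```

After group 1 captures some text, `\1` only succeeds where that same text appears again.
Scanning left to right: at [2:6] match 'kbkb', group 1 = 'kb'; at [8:12] match 'kbkb', group 1 = 'kb'.
`findall` collects group 1 from each match (2 total).

['kb', 'kb']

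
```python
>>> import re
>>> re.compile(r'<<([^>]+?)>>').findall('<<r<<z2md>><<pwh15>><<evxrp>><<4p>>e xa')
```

Because there's exactly one group, `findall` drops the full match and keeps group 1 from each hit.

['r<<z2md', 'pwh15', 'evxrp', '4p']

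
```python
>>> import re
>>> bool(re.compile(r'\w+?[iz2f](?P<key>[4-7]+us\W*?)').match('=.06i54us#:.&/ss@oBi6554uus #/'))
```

False

This matches one or more of a word character (lazy), then one of [iz2f]; then one or more of a character in [4-7], then the literal 'us', then zero or more of a non-word character (lazy) (captured as 'key').
With `match`, the pattern is implicitly anchored at the beginning.
Here the string doesn't start with a match, so the call returns None, and `bool(None)` is False.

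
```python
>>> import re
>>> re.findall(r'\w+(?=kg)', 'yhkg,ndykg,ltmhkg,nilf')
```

['yh', 'ndy', 'ltmh']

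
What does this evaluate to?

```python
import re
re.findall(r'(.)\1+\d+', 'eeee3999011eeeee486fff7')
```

A backreference is literal: `\1` must see the identical characters the first group matched.
Walking the string: at [0:11] match 'eeee3999011', group 1 = 'e'; at [11:19] match 'eeeee486', group 1 = 'e'; at [19:23] match 'fff7', group 1 = 'f'.
With a single group, `findall` returns only what that group captured — 3 items.

['e', 'e', 'f']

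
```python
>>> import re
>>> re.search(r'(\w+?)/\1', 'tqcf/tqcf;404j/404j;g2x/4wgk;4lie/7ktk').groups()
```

The backreference `\1` re-matches whatever the first group consumed, character for character.
Unlike `match`, `search` isn't anchored — it looks for the pattern anywhere in the string.
The match spans [0:9] → 'tqcf/tqcf'.
Captured: group 1 = 'tqcf'.

('tqcf',)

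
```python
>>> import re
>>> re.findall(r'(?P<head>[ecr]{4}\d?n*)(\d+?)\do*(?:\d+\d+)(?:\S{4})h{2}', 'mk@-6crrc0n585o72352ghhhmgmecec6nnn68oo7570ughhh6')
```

[('crrc0n', '58'), ('ecec6nnn', '6')]

The pattern matches exactly 4 of one of [ecr], then optionally a digit, then zero or more of the literal 'n' (captured as 'head'); then one or more of a digit (lazy) (captured); then a digit, then zero or more of a literal 'o'; then one or more of a digit, then one or more of a digit (non-capturing group); then exactly 4 of a non-whitespace character (non-capturing group); then exactly 2 of a literal 'h'.
Scanning left to right: at [5:24] match 'crrc0n585o72352ghhh', groups = ('crrc0n', '58'); at [27:48] match 'ecec6nnn68oo7570ughhh', groups = ('ecec6nnn', '6').
2 groups means each result is a tuple of 2 captured strings — 2 here.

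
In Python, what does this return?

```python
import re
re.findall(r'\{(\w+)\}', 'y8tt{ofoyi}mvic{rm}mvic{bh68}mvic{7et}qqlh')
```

['ofoyi', 'rm', 'bh68', '7et']

Because there's exactly one group, `findall` drops the full match and keeps group 1 from each hit.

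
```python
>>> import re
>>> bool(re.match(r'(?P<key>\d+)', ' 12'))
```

False

This matches one or more of a digit (captured as 'key').
`re.match` only tries the pattern at the start of the string.
Here position 0 doesn't satisfy it, so the call returns None, and `bool(None)` is False.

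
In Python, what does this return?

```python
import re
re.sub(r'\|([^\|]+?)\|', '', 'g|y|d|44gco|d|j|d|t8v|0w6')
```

`sub` substitutes '' at each match site.

'gddd0w6'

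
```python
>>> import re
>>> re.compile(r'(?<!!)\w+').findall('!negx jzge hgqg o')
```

`(?!…)`/`(?<!…)` only lets a position through if the neighbouring text does NOT match; no characters are consumed.
Matches: at [2:5] → 'egx'; at [6:10] → 'jzge'; at [11:15] → 'hgqg'; at [16:17] → 'o'.
Since nothing is captured, `findall` lists the 4 matched substrings directly.

['egx', 'jzge', 'hgqg', 'o']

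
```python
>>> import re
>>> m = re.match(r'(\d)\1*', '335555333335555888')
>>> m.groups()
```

('3',)

`\1` has to match the exact text group 1 already captured.
`re.match` only tries the pattern at the start of the string.
The match spans [0:2] → '33'.
Captured: group 1 = '3'.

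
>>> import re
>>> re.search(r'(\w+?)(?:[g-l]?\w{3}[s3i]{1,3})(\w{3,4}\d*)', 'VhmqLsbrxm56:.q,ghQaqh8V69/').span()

The match spans [0:12] → 'VhmqLsbrxm56'.

(0, 12)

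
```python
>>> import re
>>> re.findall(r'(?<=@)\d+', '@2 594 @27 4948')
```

['2', '27']

Because the assertion is zero-width, the text it checks is not consumed and won't appear in the result.
No capturing groups, so `findall` returns the 2 full match strings.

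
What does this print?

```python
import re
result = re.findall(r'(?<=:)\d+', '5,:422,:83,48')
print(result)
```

['422', '83']

The `(?=…)`/`(?<=…)` assertion just peeks at neighbouring text; it doesn't advance the match position.
Scanning left to right: at [3:6] → '422'; at [8:10] → '83'.
Since nothing is captured, `findall` lists the 2 matched substrings directly.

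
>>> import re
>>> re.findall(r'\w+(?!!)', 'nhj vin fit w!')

['nhj', 'vin', 'fit']

A negative assertion filters positions out without eating any characters.
Since nothing is captured, `findall` lists the 3 matched substrings directly.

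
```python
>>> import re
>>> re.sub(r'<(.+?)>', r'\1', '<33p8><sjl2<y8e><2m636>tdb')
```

'33p8sjl2<y8e2m636tdb'

A `+?`/`*?`/`{m,n}?` starts at its minimum and grows only as far as needed for what follows to match.
The replacement refers to a captured group, so each match is rewritten using its own captured text.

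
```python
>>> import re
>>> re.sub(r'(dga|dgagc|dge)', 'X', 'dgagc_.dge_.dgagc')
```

'Xgc_.X_.Xgc'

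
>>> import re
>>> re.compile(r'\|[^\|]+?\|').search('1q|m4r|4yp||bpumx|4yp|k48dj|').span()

(2, 7)

`re.search` scans for the first position where the pattern succeeds.
The match spans [2:7] → '|m4r|'.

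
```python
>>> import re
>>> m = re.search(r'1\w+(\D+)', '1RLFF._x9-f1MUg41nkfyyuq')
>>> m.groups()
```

Pattern: a literal '1', then one or more of a word character; then one or more of a non-digit (captured).
Unlike `match`, `search` isn't anchored — it looks for the pattern anywhere in the string.
The match spans [0:8] → '1RLFF._x'.
Captured: group 1 = '._x'.

('._x',)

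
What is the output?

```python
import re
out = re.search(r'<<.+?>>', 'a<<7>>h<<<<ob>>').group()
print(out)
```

Because the quantifier is non-greedy, it stops expanding at the earliest point where the rest of the pattern can succeed.
`re.search` tries every starting position until one works.
The match spans [1:6] → '<<7>>'.

<<7>>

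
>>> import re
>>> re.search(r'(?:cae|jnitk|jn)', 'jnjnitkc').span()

`search` walks the string left to right and returns the first match it finds.
The match spans [0:2] → 'jn'.

(0, 2)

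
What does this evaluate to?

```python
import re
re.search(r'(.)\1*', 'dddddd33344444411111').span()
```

(0, 6)

After group 1 captures some text, `\1` only succeeds where that same text appears again.
The match spans [0:6] → 'dddddd'.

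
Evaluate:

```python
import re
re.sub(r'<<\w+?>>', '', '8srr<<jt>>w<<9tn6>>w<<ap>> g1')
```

'8srrww g1'

Each match is replaced by ''.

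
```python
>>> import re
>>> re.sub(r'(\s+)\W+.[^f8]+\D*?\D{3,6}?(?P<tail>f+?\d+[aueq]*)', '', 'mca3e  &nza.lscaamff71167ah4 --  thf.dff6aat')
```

'mca3eh4t'

Pattern: one or more of whitespace (captured); then one or more of a non-word character, then any character, then one or more of any character except [f8]; then zero or more of a non-digit (lazy), then 3 to 6 of a non-digit (lazy); then one or more of a literal 'f' (lazy), then one or more of a digit, then zero or more of one of [aueq] (captured as 'tail').
Matches: at [5:26] → '  &nza.lscaamff71167a'; at [28:43] → ' --  thf.dff6aa'.
Each match is replaced by ''.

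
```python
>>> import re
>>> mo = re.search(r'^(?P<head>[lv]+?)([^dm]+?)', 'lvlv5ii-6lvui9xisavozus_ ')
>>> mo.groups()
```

('l', 'v')

Pattern: anchored at the start of the string; then one or more of one of [lv] (lazy) (captured as 'head'); then one or more of any character except [dm] (lazy) (captured).
Because the quantifier is non-greedy, it stops expanding at the earliest point where the rest of the pattern can succeed.
`re.search` tries every starting position until one works.
The match spans [0:2] → 'lv'.
Captured: group 1 = 'l', group 2 = 'v'.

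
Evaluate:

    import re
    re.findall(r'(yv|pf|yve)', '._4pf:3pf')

['pf', 'pf']

Walking the string: at [3:5] match 'pf', group 1 = 'pf'; at [7:9] match 'pf', group 1 = 'pf'.
One capturing group, so `findall` returns just the captured substring from each match — 2 in all.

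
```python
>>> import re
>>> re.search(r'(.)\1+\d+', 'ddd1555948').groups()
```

('d',)

`\1` has to match the exact text group 1 already captured.
Unlike `match`, `search` isn't anchored — it looks for the pattern anywhere in the string.
The match spans [0:10] → 'ddd1555948'.
Captured: group 1 = 'd'.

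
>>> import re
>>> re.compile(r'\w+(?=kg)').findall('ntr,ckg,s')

['c']

The `(?=…)`/`(?<=…)` assertion just peeks at neighbouring text; it doesn't advance the match position.
Scanning left to right: at [4:5] → 'c'.
No capturing groups, so `findall` returns the 1 full match string.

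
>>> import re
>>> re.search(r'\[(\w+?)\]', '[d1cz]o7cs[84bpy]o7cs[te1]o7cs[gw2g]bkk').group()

'[d1cz]'

The match spans [0:6] → '[d1cz]'.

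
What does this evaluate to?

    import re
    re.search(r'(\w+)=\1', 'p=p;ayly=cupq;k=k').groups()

The match spans [0:3] → 'p=p'.
Captured: group 1 = 'p'.

('p',)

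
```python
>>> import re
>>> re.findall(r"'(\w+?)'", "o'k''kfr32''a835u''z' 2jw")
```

One capturing group, so `findall` returns just the captured substring from each match — 4 in all.

['k', 'kfr32', 'a835u', 'z']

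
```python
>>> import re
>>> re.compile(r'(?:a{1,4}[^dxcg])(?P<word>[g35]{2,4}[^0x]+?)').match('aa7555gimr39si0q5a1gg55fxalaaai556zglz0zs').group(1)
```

'555gi'

The pattern matches 1 to 4 of a literal 'a', then any character except [dxcg] (non-capturing group); then 2 to 4 of one of [g35], then one or more of any character except [0x] (lazy) (captured as 'word').
A non-greedy quantifier consumes as few characters as it can — just enough that the remainder of the pattern still matches from where it stops; whatever follows it matches normally.
`re.match` won't scan ahead — the pattern has to work from the very first character.
The match spans [0:8] → 'aa7555gi'.
Captured: group 1 = '555gi'.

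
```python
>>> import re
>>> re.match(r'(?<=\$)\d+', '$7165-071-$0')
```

None

The positive lookaround only admits positions where the adjacent text matches; those characters stay outside the span.
`re.match` won't scan ahead — the pattern has to work from the very first character.
Here the string doesn't start with a match, so the call returns None.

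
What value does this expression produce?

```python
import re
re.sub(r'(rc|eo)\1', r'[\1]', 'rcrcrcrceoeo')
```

'[rc][rc][eo]'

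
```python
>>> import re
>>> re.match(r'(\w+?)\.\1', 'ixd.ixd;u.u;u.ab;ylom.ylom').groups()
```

After group 1 captures some text, `\1` only succeeds where that same text appears again.
With `match`, the pattern is implicitly anchored at the beginning.
The match spans [0:7] → 'ixd.ixd'.
Captured: group 1 = 'ixd'.

('ixd',)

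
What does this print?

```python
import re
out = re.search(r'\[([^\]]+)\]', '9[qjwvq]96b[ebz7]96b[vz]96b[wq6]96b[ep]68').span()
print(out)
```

The match spans [1:8] → '[qjwvq]'.

(1, 8)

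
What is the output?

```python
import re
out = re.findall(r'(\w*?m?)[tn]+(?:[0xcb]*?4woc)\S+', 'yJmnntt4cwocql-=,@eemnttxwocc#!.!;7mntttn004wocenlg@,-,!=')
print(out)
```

['7m']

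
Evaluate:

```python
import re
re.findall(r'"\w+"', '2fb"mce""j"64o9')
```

['"mce"', '"j"']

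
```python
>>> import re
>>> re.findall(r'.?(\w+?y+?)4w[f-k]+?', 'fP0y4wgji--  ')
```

The pattern matches optionally any character; then one or more of a word character (lazy), then one or more of a literal 'y' (lazy) (captured); then the literal '4w', then one or more of a character in [f-k] (lazy).
Scanning left to right: at [0:7] match 'fP0y4wg', group 1 = 'P0y'.
One capturing group, so `findall` returns just the captured substring from the one match — 1 in all.

['P0y']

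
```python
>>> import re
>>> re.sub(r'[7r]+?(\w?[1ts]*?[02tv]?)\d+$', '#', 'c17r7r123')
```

'c1#'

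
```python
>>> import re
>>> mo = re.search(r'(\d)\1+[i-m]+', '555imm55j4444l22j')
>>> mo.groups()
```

The match spans [0:6] → '555imm'.
Captured: group 1 = '5'.

('5',)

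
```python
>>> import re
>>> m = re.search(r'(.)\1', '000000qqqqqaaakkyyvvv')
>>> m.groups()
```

('0',)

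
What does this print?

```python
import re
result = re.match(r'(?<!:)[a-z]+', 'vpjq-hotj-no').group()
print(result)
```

`re.match` only tries the pattern at the start of the string.
The match spans [0:4] → 'vpjq'.

vpjq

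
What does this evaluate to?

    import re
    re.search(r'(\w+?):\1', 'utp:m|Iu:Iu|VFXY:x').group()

A backreference is literal: `\1` must see the identical characters the first group matched.
`re.search` tries every starting position until one works.
The match spans [6:11] → 'Iu:Iu'.
Captured: group 1 = 'Iu'.

'Iu:Iu'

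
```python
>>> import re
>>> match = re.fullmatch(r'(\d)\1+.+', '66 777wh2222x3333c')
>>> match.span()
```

(0, 18)

The backreference `\1` re-matches whatever the first group consumed, character for character.
`re.fullmatch` requires the pattern to consume the entire string.
The match spans [0:18] → '66 777wh2222x3333c'.
Captured: group 1 = '6'.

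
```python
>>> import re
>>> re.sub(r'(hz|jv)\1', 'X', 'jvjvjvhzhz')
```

The backreference `\1` re-matches whatever the first group consumed, character for character.
Each match is replaced by 'X'.

'XjvX'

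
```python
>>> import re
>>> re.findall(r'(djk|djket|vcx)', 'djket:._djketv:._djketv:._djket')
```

['djk', 'djk', 'djk', 'djk']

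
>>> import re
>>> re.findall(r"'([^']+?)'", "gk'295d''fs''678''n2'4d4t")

Scanning left to right: at [2:8] match "'295d'", group 1 = '295d'; at [8:12] match "'fs'", group 1 = 'fs'; at [12:17] match "'678'", group 1 = '678'; at [17:21] match "'n2'", group 1 = 'n2'.
With a single group, `findall` returns only what that group captured — 4 items.

['295d', 'fs', '678', 'n2']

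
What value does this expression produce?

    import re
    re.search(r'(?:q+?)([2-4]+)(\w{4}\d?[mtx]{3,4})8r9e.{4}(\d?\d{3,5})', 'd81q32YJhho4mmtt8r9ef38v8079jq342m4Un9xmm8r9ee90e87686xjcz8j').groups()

The match spans [29:54] → 'q342m4Un9xmm8r9ee90e87686'.
Captured: group 1 = '342', group 2 = 'm4Un9xmm', group 3 = '87686'.

('342', 'm4Un9xmm', '87686')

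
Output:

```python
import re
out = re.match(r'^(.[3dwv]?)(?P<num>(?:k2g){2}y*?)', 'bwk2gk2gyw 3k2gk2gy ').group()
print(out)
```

The pattern matches anchored at the start of the string; then any character, then optionally one of [3dwv] (captured); then the literal 'k2g' repeated 2 times, then zero or more of the literal 'y' (lazy) (captured as 'num').
A non-greedy quantifier consumes as few characters as it can — just enough that the remainder of the pattern still matches from where it stops; whatever follows it matches normally.
`re.match` only tries the pattern at the start of the string.
The match spans [0:8] → 'bwk2gk2g'.
Captured: group 1 = 'bw', group 2 = 'k2gk2g'.

bwk2gk2g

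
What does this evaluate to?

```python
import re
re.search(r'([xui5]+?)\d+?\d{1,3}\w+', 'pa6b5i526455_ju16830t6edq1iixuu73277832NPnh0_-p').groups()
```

('5i',)

The match spans [4:45] → '5i526455_ju16830t6edq1iixuu73277832NPnh0_'.
Captured: group 1 = '5i'.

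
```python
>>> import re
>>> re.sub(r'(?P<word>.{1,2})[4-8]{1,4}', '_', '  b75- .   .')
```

' _- .   .'

Pattern: 1 to 2 of any character (captured as 'word'); then 1 to 4 of a character in [4-8].
Matches: at [1:5] → ' b75'.
Every occurrence is swapped for '_'.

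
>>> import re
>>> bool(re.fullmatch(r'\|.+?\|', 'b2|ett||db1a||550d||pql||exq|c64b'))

False

`re.fullmatch` is like wrapping the pattern in `^…$` (in single-line mode).
Here there's no way to consume every character, so the call returns None, and `bool(None)` is False.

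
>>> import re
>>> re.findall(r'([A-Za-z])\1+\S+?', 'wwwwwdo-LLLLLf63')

`\1` has to match the exact text group 1 already captured.
Because there's exactly one group, `findall` drops the full match and keeps group 1 from each hit.

['w', 'L']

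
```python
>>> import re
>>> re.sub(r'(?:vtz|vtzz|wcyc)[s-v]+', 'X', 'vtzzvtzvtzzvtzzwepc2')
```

`sub` substitutes 'X' at each match site.

'XzXzzwepc2'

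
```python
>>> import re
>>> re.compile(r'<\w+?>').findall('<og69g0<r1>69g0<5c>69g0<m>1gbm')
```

['<r1>', '<5c>', '<m>']

Matches: at [7:11] → '<r1>'; at [15:19] → '<5c>'; at [23:26] → '<m>'.
`findall` yields the raw match text (3 of them) because the pattern has no groups.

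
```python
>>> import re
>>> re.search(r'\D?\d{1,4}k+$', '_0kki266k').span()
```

The match spans [4:9] → 'i266k'.

(4, 9)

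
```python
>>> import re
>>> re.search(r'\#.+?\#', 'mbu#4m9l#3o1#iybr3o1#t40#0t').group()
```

A `+?`/`*?`/`{m,n}?` starts at its minimum and grows only as far as needed for what follows to match.
The match spans [3:9] → '#4m9l#'.

'#4m9l#'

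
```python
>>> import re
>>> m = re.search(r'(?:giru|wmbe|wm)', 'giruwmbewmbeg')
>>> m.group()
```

The match spans [0:4] → 'giru'.

'giru'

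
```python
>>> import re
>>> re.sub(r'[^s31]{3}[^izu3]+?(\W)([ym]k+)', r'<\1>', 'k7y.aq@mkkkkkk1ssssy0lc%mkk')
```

This matches exactly 3 of any character except [s31]; then one or more of any character except [izu3] (lazy); then a non-word character (captured); then one of [ym], then one or more of a literal 'k' (captured).
Matches: at [0:14] → 'k7y.aq@mkkkkkk'; at [19:27] → 'y0lc%mkk'.
Each match is replaced using the text its own group 1 captured.

'<@>1ssss<%>'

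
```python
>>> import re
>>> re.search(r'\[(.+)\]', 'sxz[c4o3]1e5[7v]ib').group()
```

`re.search` scans for the first position where the pattern succeeds.
The match spans [3:16] → '[c4o3]1e5[7v]'.
Captured: group 1 = 'c4o3]1e5[7v'.

'[c4o3]1e5[7v]'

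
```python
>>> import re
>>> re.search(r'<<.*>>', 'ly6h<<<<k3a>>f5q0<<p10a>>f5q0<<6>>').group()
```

`re.search` tries every starting position until one works.
The match spans [4:34] → '<<<<k3a>>f5q0<<p10a>>f5q0<<6>>'.

'<<<<k3a>>f5q0<<p10a>>f5q0<<6>>'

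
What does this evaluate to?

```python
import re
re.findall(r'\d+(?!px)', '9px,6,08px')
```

['6', '0']

A negative assertion filters positions out without eating any characters.
Matches: at [4:5] → '6'; at [6:7] → '0'.
No capturing groups, so `findall` returns the 2 full match strings.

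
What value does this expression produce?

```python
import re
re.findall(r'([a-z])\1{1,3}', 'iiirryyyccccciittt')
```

`\1` is not a pattern — it's the concrete string captured by group 1, re-applied verbatim.
Matches: at [0:3] match 'iii', group 1 = 'i'; at [3:5] match 'rr', group 1 = 'r'; at [5:8] match 'yyy', group 1 = 'y'; at [8:12] match 'cccc', group 1 = 'c'; at [13:15] match 'ii', group 1 = 'i'; ….
With a single group, `findall` returns only what that group captured — 6 items.

['i', 'r', 'y', 'c', 'i', 't']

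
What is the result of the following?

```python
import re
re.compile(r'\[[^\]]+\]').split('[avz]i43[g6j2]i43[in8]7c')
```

Matches to split on: at [0:5] → '[avz]'; at [8:14] → '[g6j2]'; at [17:22] → '[in8]'.
`split` removes every match and returns the 4 fragments in between.

['', 'i43', 'i43', '7c']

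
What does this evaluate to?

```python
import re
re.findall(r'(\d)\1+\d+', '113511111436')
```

['1']

A backreference is literal: `\1` must see the identical characters the first group matched.
Walking the string: at [0:12] match '113511111436', group 1 = '1'.
`findall` collects group 1 from the one match (1 total).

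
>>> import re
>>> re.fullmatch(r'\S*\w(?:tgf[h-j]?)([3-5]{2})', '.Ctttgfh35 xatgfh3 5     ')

None

The pattern matches zero or more of a non-whitespace character, then a word character; then the literal 'tgf', then optionally a character in [h-j] (non-capturing group); then exactly 2 of a character in [3-5] (captured).
`re.fullmatch` requires the pattern to consume the entire string.
Here the string isn't matched end-to-end, so the call returns None.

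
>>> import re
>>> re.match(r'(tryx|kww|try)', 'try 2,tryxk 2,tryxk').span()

`re.match` won't scan ahead — the pattern has to work from the very first character.
The match spans [0:3] → 'try'.
Captured: group 1 = 'try'.

(0, 3)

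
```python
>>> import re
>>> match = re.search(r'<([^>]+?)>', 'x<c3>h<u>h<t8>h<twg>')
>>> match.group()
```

The match spans [1:5] → '<c3>'.

'<c3>'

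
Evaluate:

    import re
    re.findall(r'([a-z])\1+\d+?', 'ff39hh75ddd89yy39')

`\1` has to match the exact text group 1 already captured.
One capturing group, so `findall` returns just the captured substring from each match — 4 in all.

['f', 'h', 'd', 'y']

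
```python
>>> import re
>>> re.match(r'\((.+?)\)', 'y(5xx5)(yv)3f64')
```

`re.match` only tries the pattern at the start of the string.
Here the pattern fails at index 0, so the call returns None.

None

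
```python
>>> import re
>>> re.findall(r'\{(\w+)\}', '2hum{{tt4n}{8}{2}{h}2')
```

['tt4n', '8', '2', 'h']

With a single group, `findall` returns only what that group captured — 4 items.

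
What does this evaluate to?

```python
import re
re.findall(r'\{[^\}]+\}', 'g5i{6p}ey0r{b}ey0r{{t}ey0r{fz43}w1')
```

Walking the string: at [3:7] → '{6p}'; at [11:14] → '{b}'; at [18:22] → '{{t}'; at [26:32] → '{fz43}'.
`findall` yields the raw match text (4 of them) because the pattern has no groups.

['{6p}', '{b}', '{{t}', '{fz43}']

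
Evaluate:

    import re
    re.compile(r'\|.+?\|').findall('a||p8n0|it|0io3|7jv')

['||p8n0|', '|0io3|']

A non-greedy quantifier consumes as few characters as it can — just enough that the remainder of the pattern still matches from where it stops; whatever follows it matches normally.
Walking the string: at [1:8] → '||p8n0|'; at [10:16] → '|0io3|'.
Since nothing is captured, `findall` lists the 2 matched substrings directly.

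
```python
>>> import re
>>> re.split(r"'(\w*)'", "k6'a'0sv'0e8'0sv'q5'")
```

Matches to split on: at [2:5] → "'a'"; at [8:13] → "'0e8'"; at [16:20] → "'q5'".
`re.split` interleaves the captured-group text with the surrounding fragments.

['k6', 'a', '0sv', '0e8', '0sv', 'q5', '']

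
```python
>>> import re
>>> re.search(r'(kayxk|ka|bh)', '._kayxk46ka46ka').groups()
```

('kayxk',)

The match spans [2:7] → 'kayxk'.
Captured: group 1 = 'kayxk'.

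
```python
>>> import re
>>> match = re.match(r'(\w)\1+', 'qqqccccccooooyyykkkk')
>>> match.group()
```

After group 1 captures some text, `\1` only succeeds where that same text appears again.
With `match`, the pattern is implicitly anchored at the beginning.
The match spans [0:3] → 'qqq'.
Captured: group 1 = 'q'.

'qqq'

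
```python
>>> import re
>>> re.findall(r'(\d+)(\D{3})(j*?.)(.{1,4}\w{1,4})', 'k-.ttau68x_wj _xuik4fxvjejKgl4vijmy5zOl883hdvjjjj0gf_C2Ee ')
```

[('68', 'x_w', 'j', ' _xuik4f'), ('4', 'vij', 'm', 'y5zOl883'), ('0', 'gf_', 'C', '2Ee')]

This matches one or more of a digit (captured); then exactly 3 of a non-digit (captured); then zero or more of a literal 'j' (lazy), then any character (captured); then 1 to 4 of any character, then 1 to 4 of a word character (captured).
A non-greedy quantifier consumes as few characters as it can — just enough that the remainder of the pattern still matches from where it stops; whatever follows it matches normally.
Walking the string: at [7:21] match '68x_wj _xuik4f', groups = ('68', 'x_w', 'j', ' _xuik4f'); at [29:42] match '4vijmy5zOl883', groups = ('4', 'vij', 'm', 'y5zOl883'); at [49:57] match '0gf_C2Ee', groups = ('0', 'gf_', 'C', '2Ee').
Multiple groups make `findall` return tuples — one 4-tuple for each match.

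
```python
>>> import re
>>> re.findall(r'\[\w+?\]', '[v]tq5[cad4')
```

['[v]']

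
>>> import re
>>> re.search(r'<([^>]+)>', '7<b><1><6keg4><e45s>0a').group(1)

'b'

`re.search` tries every starting position until one works.
The match spans [1:4] → '<b>'.
Captured: group 1 = 'b'.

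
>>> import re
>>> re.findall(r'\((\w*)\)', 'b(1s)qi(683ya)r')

Scanning left to right: at [1:5] match '(1s)', group 1 = '1s'; at [7:14] match '(683ya)', group 1 = '683ya'.
`findall` collects group 1 from each match (2 total).

['1s', '683ya']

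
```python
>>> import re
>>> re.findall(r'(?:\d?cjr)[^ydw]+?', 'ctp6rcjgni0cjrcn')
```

['0cjrc']

The pattern matches optionally a digit, then the literal 'cjr' (non-capturing group); then one or more of any character except [ydw] (lazy).
A non-greedy quantifier consumes as few characters as it can — just enough that the remainder of the pattern still matches from where it stops; whatever follows it matches normally.
Scanning left to right: at [10:15] → '0cjrc'.
`findall` yields the raw match text (1 of them) because the pattern has no groups.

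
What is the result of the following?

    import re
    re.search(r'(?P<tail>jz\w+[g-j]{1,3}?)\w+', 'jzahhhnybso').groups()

('jzahhh',)

The match spans [0:11] → 'jzahhhnybso'.
Captured: group 1 = 'jzahhh'.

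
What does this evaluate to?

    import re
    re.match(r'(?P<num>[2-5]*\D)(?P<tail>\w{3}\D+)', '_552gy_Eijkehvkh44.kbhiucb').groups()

('_', '552gy_Eijkehvkh')

This matches zero or more of a character in [2-5], then a non-digit (captured as 'num'); then exactly 3 of a word character, then one or more of a non-digit (captured as 'tail').
`re.match` won't scan ahead — the pattern has to work from the very first character.
The match spans [0:16] → '_552gy_Eijkehvkh'.
Captured: group 1 = '_', group 2 = '552gy_Eijkehvkh'.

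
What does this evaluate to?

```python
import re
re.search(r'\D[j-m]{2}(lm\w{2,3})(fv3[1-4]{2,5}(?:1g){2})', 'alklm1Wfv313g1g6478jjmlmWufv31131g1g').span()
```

(19, 36)

Pattern: a non-digit, then exactly 2 of a character in [j-m]; then the literal 'lm', then 2 to 3 of a word character (captured); then the literal 'fv3', then 2 to 5 of a character in [1-4], then the literal '1g' repeated 2 times (captured).
`search` walks the string left to right and returns the first match it finds.
The match spans [19:36] → 'jjmlmWufv31131g1g'.
Captured: group 1 = 'lmWu', group 2 = 'fv31131g1g'.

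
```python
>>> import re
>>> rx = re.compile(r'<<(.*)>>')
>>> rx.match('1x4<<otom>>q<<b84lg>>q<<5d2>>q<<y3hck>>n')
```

None

`re.match` only tries the pattern at the start of the string.
Here position 0 doesn't satisfy it, so the call returns None.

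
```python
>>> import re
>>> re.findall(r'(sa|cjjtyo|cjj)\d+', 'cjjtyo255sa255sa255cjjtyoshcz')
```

['cjjtyo', 'sa', 'sa']

Scanning left to right: at [0:9] match 'cjjtyo255', group 1 = 'cjjtyo'; at [9:14] match 'sa255', group 1 = 'sa'; at [14:19] match 'sa255', group 1 = 'sa'.
One capturing group, so `findall` returns just the captured substring from each match — 3 in all.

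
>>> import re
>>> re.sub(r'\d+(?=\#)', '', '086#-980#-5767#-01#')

'#-#-#-#'

Lookahead/lookbehind check context without consuming it, so the matched span excludes the asserted characters.
Matches: at [0:3] → '086'; at [5:8] → '980'; at [10:14] → '5767'; at [16:18] → '01'.
`sub` substitutes '' at each match site.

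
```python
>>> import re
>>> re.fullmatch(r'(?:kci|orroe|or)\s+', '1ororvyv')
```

For `fullmatch`, every character of the input must be accounted for by the pattern.
Here there's no way to consume every character, so the call returns None.

None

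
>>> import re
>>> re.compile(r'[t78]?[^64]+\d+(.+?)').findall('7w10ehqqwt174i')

`findall` collects group 1 from the one match (1 total).

['i']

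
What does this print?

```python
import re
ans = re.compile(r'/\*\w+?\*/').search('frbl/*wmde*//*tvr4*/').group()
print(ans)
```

/*wmde*/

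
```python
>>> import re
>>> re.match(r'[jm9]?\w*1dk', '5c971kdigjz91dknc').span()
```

This matches optionally one of [jm9]; then zero or more of a word character, then a literal '1', then the literal 'dk'.
`re.match` only tries the pattern at the start of the string.
The match spans [0:15] → '5c971kdigjz91dk'.

(0, 15)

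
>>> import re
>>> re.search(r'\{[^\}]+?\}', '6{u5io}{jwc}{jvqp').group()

`re.search` tries every starting position until one works.
The match spans [1:7] → '{u5io}'.

'{u5io}'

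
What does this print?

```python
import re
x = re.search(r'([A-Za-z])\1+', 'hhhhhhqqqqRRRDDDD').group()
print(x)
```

A backreference is literal: `\1` must see the identical characters the first group matched.
The match spans [0:6] → 'hhhhhh'.

hhhhhh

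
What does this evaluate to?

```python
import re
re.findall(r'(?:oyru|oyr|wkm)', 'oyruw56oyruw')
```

Alternation isn't longest-match — the leftmost alternative that fits at this position is chosen.
Matches: at [0:4] → 'oyru'; at [7:11] → 'oyru'.
Since nothing is captured, `findall` lists the 2 matched substrings directly.

['oyru', 'oyru']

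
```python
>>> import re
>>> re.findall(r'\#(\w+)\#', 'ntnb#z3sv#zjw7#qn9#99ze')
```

['z3sv', 'qn9']

With a single group, `findall` returns only what that group captured — 2 items.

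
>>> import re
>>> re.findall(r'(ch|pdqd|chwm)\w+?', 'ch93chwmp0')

Alternation tries branches left to right and keeps the first one that lets the overall match succeed at that position.
Because there's exactly one group, `findall` drops the full match and keeps group 1 from each hit.

['ch', 'ch']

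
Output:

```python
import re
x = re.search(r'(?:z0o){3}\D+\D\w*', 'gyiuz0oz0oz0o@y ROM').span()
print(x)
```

(4, 19)

This matches the literal 'z0o' repeated 3 times, then one or more of a non-digit; then a non-digit, then zero or more of a word character.
The match spans [4:19] → 'z0oz0oz0o@y ROM'.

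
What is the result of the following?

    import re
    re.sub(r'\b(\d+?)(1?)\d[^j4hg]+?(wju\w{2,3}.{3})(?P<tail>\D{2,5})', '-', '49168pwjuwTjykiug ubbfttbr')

'-bfttbr'

Pattern: a word boundary (`\b`, zero-width); then one or more of a digit (lazy) (captured); then optionally a literal '1' (captured); then a digit, then one or more of any character except [j4hg] (lazy); then the literal 'wju', then 2 to 3 of a word character, then exactly 3 of any character (captured); then 2 to 5 of a non-digit (captured as 'tail').
Matches: at [0:20] → '49168pwjuwTjykiug ub'.
Each match is replaced by '-'.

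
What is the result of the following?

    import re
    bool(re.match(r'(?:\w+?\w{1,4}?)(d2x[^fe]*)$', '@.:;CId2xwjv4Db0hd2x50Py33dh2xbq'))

False

This matches one or more of a word character (lazy), then 1 to 4 of a word character (lazy) (non-capturing group); then the literal 'd2x', then zero or more of any character except [fe] (captured); then anchored at the end.
`match` is anchored at position 0; if the pattern doesn't fit there, it returns None.
Here position 0 doesn't satisfy it, so the call returns None, and `bool(None)` is False.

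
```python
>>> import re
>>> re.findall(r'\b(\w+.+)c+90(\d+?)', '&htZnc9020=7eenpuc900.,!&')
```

[('htZnc9020=7eenpu', '0')]

This matches a word boundary (`\b`, zero-width); then one or more of a word character, then one or more of any character (captured); then one or more of a literal 'c', then the literal '90'; then one or more of a digit (lazy) (captured).
With 2 capturing groups, `findall` returns a 2-tuple per match.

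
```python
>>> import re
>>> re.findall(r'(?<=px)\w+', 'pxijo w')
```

['ijo']

The positive lookaround only admits positions where the adjacent text matches; those characters stay outside the span.
Walking the string: at [2:5] → 'ijo'.
`findall` yields the raw match text (1 of them) because the pattern has no groups.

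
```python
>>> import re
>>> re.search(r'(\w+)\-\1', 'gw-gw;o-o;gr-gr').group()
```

'gw-gw'

The backreference `\1` re-matches whatever the first group consumed, character for character.
Unlike `match`, `search` isn't anchored — it looks for the pattern anywhere in the string.
The match spans [0:5] → 'gw-gw'.
Captured: group 1 = 'gw'.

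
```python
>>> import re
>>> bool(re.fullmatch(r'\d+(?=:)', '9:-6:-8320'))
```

False

The `(?=…)`/`(?<=…)` assertion just peeks at neighbouring text; it doesn't advance the match position.
`re.fullmatch` is like wrapping the pattern in `^…$` (in single-line mode).
Here the string isn't matched end-to-end, so the call returns None, and `bool(None)` is False.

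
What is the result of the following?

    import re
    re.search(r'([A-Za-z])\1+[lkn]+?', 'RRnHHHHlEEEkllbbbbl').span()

After group 1 captures some text, `\1` only succeeds where that same text appears again.
The match spans [0:3] → 'RRn'.

(0, 3)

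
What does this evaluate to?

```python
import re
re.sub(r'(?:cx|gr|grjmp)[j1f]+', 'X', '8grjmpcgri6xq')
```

'8Xmpcgri6xq'

Matches: at [1:4] → 'grj'.
Every occurrence is swapped for 'X'.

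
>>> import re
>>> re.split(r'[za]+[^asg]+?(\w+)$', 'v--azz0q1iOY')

['v--', 'q1iOY', '']

A `+?`/`*?`/`{m,n}?` starts at its minimum and grows only as far as needed for what follows to match.
The group in the pattern means `split` returns the separators' captures alongside the pieces.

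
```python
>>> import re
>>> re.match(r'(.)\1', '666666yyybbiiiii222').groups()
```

('6',)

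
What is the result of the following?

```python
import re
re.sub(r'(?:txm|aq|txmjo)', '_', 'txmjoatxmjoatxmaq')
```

'_joa_joa__'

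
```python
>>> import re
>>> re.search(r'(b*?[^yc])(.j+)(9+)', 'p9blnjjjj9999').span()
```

(2, 13)

The pattern matches zero or more of a literal 'b' (lazy), then any character except [yc] (captured); then any character, then one or more of a literal 'j' (captured); then one or more of a literal '9' (captured).
The match spans [2:13] → 'blnjjjj9999'.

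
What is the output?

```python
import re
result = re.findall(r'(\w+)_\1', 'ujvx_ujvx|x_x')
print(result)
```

`\1` is not a pattern — it's the concrete string captured by group 1, re-applied verbatim.
Because there's exactly one group, `findall` drops the full match and keeps group 1 from each hit.

['ujvx', 'x']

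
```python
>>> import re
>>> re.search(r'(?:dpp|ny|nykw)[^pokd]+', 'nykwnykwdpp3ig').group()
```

'nykwny'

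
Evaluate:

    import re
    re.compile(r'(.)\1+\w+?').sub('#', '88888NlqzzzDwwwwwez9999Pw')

`\1` has to match the exact text group 1 already captured.
Matches: at [0:6] → '88888N'; at [8:12] → 'zzzD'; at [12:18] → 'wwwwwe'; at [19:24] → '9999P'.
Each match is replaced by '#'.

'#lq##z#w'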